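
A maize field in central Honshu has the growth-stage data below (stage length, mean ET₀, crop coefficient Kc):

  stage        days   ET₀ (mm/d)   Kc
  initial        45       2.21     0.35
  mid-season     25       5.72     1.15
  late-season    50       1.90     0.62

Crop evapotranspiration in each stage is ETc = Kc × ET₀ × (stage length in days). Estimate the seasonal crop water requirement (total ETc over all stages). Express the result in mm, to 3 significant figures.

258 mm

initial: 0.35 × 2.21 × 45 = 34.81 mm
mid-season: 1.15 × 5.72 × 25 = 164.45 mm
late-season: 0.62 × 1.90 × 50 = 58.90 mm
Seasonal total = 258.16 mm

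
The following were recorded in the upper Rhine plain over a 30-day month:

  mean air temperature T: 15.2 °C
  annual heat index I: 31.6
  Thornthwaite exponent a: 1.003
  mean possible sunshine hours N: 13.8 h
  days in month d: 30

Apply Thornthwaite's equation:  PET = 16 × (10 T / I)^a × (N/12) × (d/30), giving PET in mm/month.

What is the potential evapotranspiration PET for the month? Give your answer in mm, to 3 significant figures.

10T/I = 10 × 15.2 / 31.6 = 4.8101
(10T/I)^a = 4.8101^1.003 = 4.8328
Uncorrected PET = 16 × 4.8328 = 77.325 mm
Correction = (N/12)(d/30) = (13.8/12)(30/30) = 1.1500
PET = 77.325 × 1.1500 = 88.924 mm/month

88.9 mm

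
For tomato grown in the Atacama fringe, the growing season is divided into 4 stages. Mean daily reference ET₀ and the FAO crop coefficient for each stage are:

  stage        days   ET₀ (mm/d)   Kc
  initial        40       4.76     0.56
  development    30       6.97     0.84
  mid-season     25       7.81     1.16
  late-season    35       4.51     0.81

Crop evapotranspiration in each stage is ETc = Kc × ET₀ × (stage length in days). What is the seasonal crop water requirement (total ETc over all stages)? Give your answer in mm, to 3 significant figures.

637 mm

initial: 0.56 × 4.76 × 40 = 106.62 mm
development: 0.84 × 6.97 × 30 = 175.64 mm
mid-season: 1.16 × 7.81 × 25 = 226.49 mm
late-season: 0.81 × 4.51 × 35 = 127.86 mm
Seasonal total = 636.61 mm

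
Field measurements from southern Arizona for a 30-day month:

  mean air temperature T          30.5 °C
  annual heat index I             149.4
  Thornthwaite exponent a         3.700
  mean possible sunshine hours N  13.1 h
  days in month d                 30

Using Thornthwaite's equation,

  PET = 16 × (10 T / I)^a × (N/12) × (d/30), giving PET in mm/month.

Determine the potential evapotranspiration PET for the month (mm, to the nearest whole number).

10T/I = 10 × 30.5 / 149.4 = 2.0415
(10T/I)^a = 2.0415^3.700 = 14.0221
Uncorrected PET = 16 × 14.0221 = 224.354 mm
Correction = (N/12)(d/30) = (13.1/12)(30/30) = 1.0917
PET = 224.354 × 1.0917 = 244.927 mm/month

245 mm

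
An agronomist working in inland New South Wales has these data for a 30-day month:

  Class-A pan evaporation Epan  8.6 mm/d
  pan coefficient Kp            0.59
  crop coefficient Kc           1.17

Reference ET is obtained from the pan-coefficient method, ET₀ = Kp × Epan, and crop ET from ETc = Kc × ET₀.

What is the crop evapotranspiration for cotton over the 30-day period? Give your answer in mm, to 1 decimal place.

ET₀ = 0.59 × 8.6 = 5.0740 mm/d
ETc = Kc × ET₀ = 1.17 × 5.0740 = 5.9366 mm/d
Over 30 days: 5.9366 × 30 = 178.098 mm

178.1 mm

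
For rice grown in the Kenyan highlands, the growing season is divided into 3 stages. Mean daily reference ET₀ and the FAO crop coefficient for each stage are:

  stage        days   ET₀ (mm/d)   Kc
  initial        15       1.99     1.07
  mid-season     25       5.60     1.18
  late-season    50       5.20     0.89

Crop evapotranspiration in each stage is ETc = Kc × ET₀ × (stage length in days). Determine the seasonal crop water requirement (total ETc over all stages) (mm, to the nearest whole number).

initial: 1.07 × 1.99 × 15 = 31.94 mm
mid-season: 1.18 × 5.60 × 25 = 165.20 mm
late-season: 0.89 × 5.20 × 50 = 231.40 mm
Seasonal total = 428.54 mm

429 mm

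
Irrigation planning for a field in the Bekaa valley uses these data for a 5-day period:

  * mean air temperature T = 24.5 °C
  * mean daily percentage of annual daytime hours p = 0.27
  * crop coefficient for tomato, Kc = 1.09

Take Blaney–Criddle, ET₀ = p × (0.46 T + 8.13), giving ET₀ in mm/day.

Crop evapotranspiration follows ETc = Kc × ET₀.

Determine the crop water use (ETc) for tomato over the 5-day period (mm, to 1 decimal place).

ET₀ = 0.27 × (0.46 × 24.5 + 8.13) = 0.27 × 19.400 = 5.2380 mm/d
ETc = Kc × ET₀ = 1.09 × 5.2380 = 5.7094 mm/d
Over 5 days: 5.7094 × 5 = 28.547 mm

28.5 mm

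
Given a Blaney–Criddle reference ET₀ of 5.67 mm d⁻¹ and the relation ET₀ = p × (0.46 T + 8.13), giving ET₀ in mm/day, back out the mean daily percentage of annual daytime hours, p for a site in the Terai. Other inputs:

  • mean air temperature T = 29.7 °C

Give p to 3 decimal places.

0.260

p = ET₀ / (0.46 T + 8.13) = 5.67 / (0.46 × 29.7 + 8.13) = 5.67 / 21.792 = 0.2602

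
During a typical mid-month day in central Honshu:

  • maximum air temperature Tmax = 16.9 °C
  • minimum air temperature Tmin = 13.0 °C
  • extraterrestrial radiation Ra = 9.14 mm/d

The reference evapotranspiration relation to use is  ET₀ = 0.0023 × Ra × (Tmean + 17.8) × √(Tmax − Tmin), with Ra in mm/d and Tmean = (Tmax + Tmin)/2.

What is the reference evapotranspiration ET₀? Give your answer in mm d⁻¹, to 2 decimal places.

1.36 mm d⁻¹

Tmean = (16.9 + 13.0)/2 = 14.95 °C
ET₀ = 0.0023 × 9.14 × (14.95 + 17.8) × √3.9 = 0.0023 × 9.14 × 32.75 × 1.9748 = 1.3596 mm/d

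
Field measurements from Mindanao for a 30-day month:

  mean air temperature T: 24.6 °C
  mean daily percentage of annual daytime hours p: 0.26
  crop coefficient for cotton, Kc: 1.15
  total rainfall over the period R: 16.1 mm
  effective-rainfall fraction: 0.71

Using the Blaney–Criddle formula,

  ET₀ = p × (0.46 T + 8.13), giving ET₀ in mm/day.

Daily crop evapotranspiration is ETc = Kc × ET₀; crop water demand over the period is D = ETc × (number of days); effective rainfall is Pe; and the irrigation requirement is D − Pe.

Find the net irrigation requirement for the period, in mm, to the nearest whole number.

163 mm

ET₀ = 0.26 × (0.46 × 24.6 + 8.13) = 0.26 × 19.446 = 5.0560 mm/d
ETc = Kc × ET₀ = 1.15 × 5.0560 = 5.8144 mm/d
Crop demand D = ETc × 30 d = 5.8144 × 30 = 174.432 mm
Pe = 0.71 × 16.1 = 11.431 mm
D − Pe = 174.432 − 11.431 = 163.001 mm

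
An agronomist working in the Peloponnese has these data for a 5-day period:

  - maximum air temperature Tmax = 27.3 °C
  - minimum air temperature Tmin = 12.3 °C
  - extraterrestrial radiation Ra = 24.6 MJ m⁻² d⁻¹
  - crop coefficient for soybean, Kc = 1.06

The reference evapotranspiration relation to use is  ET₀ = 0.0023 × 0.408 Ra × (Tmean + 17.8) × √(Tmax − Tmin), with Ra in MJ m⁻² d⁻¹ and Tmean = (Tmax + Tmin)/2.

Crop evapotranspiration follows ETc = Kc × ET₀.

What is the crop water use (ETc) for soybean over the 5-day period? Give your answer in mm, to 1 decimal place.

17.8 mm

Tmean = (27.3 + 12.3)/2 = 19.80 °C
0.408 Ra = 0.408 × 24.6 = 10.0368 mm/d equivalent
ET₀ = 0.0023 × 10.0368 × (19.80 + 17.8) × √15.0 = 0.0023 × 10.0368 × 37.60 × 3.8730 = 3.3617 mm/d
ETc = Kc × ET₀ = 1.06 × 3.3617 = 3.5634 mm/d
Over 5 days: 3.5634 × 5 = 17.817 mm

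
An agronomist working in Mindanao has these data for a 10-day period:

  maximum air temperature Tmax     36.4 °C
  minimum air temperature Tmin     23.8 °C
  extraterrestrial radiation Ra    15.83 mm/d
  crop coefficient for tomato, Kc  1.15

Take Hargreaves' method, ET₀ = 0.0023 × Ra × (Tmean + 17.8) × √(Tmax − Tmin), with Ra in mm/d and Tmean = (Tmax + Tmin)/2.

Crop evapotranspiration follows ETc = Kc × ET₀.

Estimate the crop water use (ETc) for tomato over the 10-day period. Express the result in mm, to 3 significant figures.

71.2 mm

Tmean = (36.4 + 23.8)/2 = 30.10 °C
ET₀ = 0.0023 × 15.83 × (30.10 + 17.8) × √12.6 = 0.0023 × 15.83 × 47.90 × 3.5496 = 6.1905 mm/d
ETc = Kc × ET₀ = 1.15 × 6.1905 = 7.1191 mm/d
Over 10 days: 7.1191 × 10 = 71.191 mm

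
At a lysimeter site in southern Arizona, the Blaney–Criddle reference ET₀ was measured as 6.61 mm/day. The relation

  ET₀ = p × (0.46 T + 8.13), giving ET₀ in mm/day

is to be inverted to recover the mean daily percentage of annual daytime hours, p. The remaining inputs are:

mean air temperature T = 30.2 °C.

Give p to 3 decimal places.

0.300

p = ET₀ / (0.46 T + 8.13) = 6.61 / (0.46 × 30.2 + 8.13) = 6.61 / 22.022 = 0.3002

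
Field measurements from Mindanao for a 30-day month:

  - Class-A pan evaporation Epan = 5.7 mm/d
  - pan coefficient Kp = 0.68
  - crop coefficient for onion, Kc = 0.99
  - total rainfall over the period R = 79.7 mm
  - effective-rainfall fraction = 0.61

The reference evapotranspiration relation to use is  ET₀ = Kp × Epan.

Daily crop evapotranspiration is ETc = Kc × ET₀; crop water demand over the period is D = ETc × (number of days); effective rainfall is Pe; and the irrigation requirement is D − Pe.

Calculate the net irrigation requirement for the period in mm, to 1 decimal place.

66.5 mm

ET₀ = 0.68 × 5.7 = 3.8760 mm/d
ETc = Kc × ET₀ = 0.99 × 3.8760 = 3.8372 mm/d
Crop demand D = ETc × 30 d = 3.8372 × 30 = 115.116 mm
Pe = 0.61 × 79.7 = 48.617 mm
D − Pe = 115.116 − 48.617 = 66.499 mm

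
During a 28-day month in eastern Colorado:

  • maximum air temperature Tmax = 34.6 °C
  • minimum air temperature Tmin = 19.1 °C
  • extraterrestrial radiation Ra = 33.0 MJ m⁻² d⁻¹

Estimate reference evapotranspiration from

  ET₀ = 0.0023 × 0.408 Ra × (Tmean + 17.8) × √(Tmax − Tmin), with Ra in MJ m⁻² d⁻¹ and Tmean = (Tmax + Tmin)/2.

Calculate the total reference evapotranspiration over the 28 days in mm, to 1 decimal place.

Tmean = (34.6 + 19.1)/2 = 26.85 °C
0.408 Ra = 0.408 × 33.0 = 13.4640 mm/d equivalent
ET₀ = 0.0023 × 13.4640 × (26.85 + 17.8) × √15.5 = 0.0023 × 13.4640 × 44.65 × 3.9370 = 5.4436 mm/d
Over 28 days: 5.4436 × 28 = 152.421 mm

152.4 mm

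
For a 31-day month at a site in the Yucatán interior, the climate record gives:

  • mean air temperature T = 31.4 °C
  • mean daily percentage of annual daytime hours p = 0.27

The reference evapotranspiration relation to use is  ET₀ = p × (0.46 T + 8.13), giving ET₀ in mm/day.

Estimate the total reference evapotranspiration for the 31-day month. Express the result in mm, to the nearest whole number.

ET₀ = 0.27 × (0.46 × 31.4 + 8.13) = 0.27 × 22.574 = 6.0950 mm/d
Monthly total = 6.0950 × 31 = 188.945 mm

189 mm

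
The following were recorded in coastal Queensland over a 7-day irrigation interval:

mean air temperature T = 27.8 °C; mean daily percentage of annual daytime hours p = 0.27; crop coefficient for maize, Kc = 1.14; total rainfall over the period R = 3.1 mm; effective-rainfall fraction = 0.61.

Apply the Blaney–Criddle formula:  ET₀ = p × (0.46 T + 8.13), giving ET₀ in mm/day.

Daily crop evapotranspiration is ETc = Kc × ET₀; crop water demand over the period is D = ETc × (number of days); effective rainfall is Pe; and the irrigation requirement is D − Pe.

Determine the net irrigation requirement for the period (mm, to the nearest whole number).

43 mm

ET₀ = 0.27 × (0.46 × 27.8 + 8.13) = 0.27 × 20.918 = 5.6479 mm/d
ETc = Kc × ET₀ = 1.14 × 5.6479 = 6.4386 mm/d
Crop demand D = ETc × 7 d = 6.4386 × 7 = 45.070 mm
Pe = 0.61 × 3.1 = 1.891 mm
D − Pe = 45.070 − 1.891 = 43.179 mm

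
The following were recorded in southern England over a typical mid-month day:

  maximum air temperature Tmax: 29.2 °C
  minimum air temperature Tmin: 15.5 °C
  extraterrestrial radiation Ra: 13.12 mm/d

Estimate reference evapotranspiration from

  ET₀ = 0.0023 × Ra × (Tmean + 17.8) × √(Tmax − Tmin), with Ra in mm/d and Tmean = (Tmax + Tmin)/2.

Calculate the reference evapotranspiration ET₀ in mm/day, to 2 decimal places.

4.48 mm/day

Tmean = (29.2 + 15.5)/2 = 22.35 °C
ET₀ = 0.0023 × 13.12 × (22.35 + 17.8) × √13.7 = 0.0023 × 13.12 × 40.15 × 3.7014 = 4.4845 mm/d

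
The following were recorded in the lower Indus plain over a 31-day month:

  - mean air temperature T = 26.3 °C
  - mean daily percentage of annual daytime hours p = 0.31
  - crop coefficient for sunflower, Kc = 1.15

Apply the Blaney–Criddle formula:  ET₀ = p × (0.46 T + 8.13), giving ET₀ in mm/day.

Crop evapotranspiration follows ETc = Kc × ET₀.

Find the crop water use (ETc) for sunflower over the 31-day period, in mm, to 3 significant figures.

ET₀ = 0.31 × (0.46 × 26.3 + 8.13) = 0.31 × 20.228 = 6.2707 mm/d
ETc = Kc × ET₀ = 1.15 × 6.2707 = 7.2113 mm/d
Over 31 days: 7.2113 × 31 = 223.550 mm

224 mm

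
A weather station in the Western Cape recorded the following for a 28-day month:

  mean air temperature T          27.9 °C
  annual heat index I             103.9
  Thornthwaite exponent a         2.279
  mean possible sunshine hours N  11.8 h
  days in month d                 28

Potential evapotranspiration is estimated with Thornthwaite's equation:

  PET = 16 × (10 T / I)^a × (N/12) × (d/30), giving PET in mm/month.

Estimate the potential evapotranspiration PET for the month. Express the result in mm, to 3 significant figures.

10T/I = 10 × 27.9 / 103.9 = 2.6853
(10T/I)^a = 2.6853^2.279 = 9.4989
Uncorrected PET = 16 × 9.4989 = 151.982 mm
Correction = (N/12)(d/30) = (11.8/12)(28/30) = 0.9178
PET = 151.982 × 0.9178 = 139.489 mm/month

139 mm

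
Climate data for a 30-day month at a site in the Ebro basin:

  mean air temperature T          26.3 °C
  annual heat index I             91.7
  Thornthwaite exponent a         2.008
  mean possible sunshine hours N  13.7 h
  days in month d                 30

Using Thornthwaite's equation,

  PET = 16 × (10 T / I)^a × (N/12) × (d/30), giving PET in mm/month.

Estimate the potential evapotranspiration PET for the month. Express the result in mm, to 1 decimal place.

151.5 mm

10T/I = 10 × 26.3 / 91.7 = 2.8680
(10T/I)^a = 2.8680^2.008 = 8.2950
Uncorrected PET = 16 × 8.2950 = 132.720 mm
Correction = (N/12)(d/30) = (13.7/12)(30/30) = 1.1417
PET = 132.720 × 1.1417 = 151.526 mm/month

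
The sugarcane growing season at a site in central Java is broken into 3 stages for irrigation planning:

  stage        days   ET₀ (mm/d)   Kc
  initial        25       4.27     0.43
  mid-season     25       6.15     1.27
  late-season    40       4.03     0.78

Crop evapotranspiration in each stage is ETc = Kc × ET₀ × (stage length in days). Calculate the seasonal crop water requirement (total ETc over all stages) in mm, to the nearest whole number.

367 mm

initial: 0.43 × 4.27 × 25 = 45.90 mm
mid-season: 1.27 × 6.15 × 25 = 195.26 mm
late-season: 0.78 × 4.03 × 40 = 125.74 mm
Seasonal total = 366.90 mm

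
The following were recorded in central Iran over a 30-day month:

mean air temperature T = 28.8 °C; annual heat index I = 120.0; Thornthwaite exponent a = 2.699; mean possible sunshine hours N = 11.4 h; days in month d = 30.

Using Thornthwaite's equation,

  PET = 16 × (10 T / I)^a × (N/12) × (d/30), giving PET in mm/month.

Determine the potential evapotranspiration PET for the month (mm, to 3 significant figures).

161 mm

10T/I = 10 × 28.8 / 120.0 = 2.4000
(10T/I)^a = 2.4000^2.699 = 10.6216
Uncorrected PET = 16 × 10.6216 = 169.946 mm
Correction = (N/12)(d/30) = (11.4/12)(30/30) = 0.9500
PET = 169.946 × 0.9500 = 161.449 mm/month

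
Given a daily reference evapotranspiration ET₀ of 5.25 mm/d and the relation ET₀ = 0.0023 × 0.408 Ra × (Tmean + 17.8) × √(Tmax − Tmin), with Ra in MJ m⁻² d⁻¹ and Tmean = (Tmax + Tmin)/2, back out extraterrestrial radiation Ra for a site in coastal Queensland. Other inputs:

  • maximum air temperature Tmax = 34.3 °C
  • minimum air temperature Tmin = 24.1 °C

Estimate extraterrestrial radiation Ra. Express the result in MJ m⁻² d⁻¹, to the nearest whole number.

37 MJ m⁻² d⁻¹

Tmean = (34.3+24.1)/2 = 29.20 °C; ΔT = 10.2
Ra = ET₀ / [0.0023 × 0.408 × (Tmean+17.8) × √ΔT]
   = 5.25 / (0.0023 × 0.408 × 47.00 × 3.1937) = 37.272 MJ m⁻² d⁻¹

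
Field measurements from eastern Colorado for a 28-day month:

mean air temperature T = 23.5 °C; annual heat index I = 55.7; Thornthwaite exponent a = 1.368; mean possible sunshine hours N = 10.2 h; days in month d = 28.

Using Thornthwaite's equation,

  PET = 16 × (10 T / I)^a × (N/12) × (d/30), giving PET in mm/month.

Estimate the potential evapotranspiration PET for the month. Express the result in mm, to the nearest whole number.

10T/I = 10 × 23.5 / 55.7 = 4.2190
(10T/I)^a = 4.2190^1.368 = 7.1662
Uncorrected PET = 16 × 7.1662 = 114.659 mm
Correction = (N/12)(d/30) = (10.2/12)(28/30) = 0.7933
PET = 114.659 × 0.7933 = 90.959 mm/month

91 mm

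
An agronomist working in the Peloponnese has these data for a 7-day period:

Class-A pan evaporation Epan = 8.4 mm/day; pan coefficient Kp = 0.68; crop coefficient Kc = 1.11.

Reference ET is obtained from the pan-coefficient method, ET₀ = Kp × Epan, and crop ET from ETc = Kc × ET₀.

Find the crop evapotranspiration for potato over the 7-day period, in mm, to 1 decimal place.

44.4 mm

ET₀ = 0.68 × 8.4 = 5.7120 mm/d
ETc = Kc × ET₀ = 1.11 × 5.7120 = 6.3403 mm/d
Over 7 days: 6.3403 × 7 = 44.382 mm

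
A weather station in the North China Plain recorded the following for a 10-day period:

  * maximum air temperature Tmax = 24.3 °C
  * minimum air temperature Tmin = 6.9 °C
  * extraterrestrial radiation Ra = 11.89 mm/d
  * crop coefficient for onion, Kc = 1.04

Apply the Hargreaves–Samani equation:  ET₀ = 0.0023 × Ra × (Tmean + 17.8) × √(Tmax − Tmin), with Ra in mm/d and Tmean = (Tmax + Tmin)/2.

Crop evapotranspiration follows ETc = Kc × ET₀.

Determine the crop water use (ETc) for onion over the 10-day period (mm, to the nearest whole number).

40 mm

Tmean = (24.3 + 6.9)/2 = 15.60 °C
ET₀ = 0.0023 × 11.89 × (15.60 + 17.8) × √17.4 = 0.0023 × 11.89 × 33.40 × 4.1713 = 3.8100 mm/d
ETc = Kc × ET₀ = 1.04 × 3.8100 = 3.9624 mm/d
Over 10 days: 3.9624 × 10 = 39.624 mm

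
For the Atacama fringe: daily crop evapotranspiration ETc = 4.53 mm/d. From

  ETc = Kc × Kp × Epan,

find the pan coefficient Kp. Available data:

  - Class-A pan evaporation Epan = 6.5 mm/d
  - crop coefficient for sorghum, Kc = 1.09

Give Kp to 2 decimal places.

ETc = Kc × Kp × Epan  ⇒  Kp = ETc / (Kc × Epan)
Kp = 4.53 / (1.09 × 6.5) = 4.53 / 7.085 = 0.6394

0.64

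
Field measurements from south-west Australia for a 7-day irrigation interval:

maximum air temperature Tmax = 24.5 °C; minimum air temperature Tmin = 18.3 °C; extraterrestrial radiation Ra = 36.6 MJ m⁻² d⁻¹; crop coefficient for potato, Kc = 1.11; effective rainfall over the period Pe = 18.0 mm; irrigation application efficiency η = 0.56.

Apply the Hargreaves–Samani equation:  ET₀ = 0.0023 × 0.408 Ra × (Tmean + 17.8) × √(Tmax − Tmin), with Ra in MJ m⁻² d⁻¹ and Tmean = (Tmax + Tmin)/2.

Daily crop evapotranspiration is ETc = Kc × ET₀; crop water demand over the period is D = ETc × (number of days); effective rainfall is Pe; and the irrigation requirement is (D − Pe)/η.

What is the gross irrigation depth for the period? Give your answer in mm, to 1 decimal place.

14.4 mm

Tmean = (24.5 + 18.3)/2 = 21.40 °C
0.408 Ra = 0.408 × 36.6 = 14.9328 mm/d equivalent
ET₀ = 0.0023 × 14.9328 × (21.40 + 17.8) × √6.2 = 0.0023 × 14.9328 × 39.20 × 2.4900 = 3.3524 mm/d
ETc = Kc × ET₀ = 1.11 × 3.3524 = 3.7212 mm/d
Crop demand D = ETc × 7 d = 3.7212 × 7 = 26.048 mm
D − Pe = 26.048 − 18.0 = 8.048 mm
Gross irrigation = 8.048 / 0.56 = 14.371 mm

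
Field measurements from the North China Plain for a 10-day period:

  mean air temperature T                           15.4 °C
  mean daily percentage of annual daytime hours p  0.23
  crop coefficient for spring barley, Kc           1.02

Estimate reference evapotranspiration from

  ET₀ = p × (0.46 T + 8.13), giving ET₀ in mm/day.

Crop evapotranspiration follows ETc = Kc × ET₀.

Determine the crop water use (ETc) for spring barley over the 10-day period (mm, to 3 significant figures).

35.7 mm

ET₀ = 0.23 × (0.46 × 15.4 + 8.13) = 0.23 × 15.214 = 3.4992 mm/d
ETc = Kc × ET₀ = 1.02 × 3.4992 = 3.5692 mm/d
Over 10 days: 3.5692 × 10 = 35.692 mm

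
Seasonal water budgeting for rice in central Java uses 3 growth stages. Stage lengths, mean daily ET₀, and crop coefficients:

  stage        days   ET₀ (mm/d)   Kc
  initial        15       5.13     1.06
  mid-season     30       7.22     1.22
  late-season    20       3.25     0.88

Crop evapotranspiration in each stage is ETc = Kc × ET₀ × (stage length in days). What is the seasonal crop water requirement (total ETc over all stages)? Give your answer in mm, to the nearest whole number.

403 mm

initial: 1.06 × 5.13 × 15 = 81.57 mm
mid-season: 1.22 × 7.22 × 30 = 264.25 mm
late-season: 0.88 × 3.25 × 20 = 57.20 mm
Seasonal total = 403.02 mm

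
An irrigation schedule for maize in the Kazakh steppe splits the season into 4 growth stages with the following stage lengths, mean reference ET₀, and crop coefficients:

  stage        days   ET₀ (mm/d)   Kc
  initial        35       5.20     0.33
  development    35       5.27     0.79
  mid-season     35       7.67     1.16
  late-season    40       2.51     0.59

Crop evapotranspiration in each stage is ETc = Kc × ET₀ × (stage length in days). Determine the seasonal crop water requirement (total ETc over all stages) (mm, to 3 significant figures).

576 mm

initial: 0.33 × 5.20 × 35 = 60.06 mm
development: 0.79 × 5.27 × 35 = 145.72 mm
mid-season: 1.16 × 7.67 × 35 = 311.40 mm
late-season: 0.59 × 2.51 × 40 = 59.24 mm
Seasonal total = 576.42 mm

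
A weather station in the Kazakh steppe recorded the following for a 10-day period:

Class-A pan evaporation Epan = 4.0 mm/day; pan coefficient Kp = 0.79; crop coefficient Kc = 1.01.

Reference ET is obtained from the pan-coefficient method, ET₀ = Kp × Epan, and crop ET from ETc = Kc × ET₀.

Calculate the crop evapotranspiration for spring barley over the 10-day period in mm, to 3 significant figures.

ET₀ = 0.79 × 4.0 = 3.1600 mm/d
ETc = Kc × ET₀ = 1.01 × 3.1600 = 3.1916 mm/d
Over 10 days: 3.1916 × 10 = 31.916 mm

31.9 mm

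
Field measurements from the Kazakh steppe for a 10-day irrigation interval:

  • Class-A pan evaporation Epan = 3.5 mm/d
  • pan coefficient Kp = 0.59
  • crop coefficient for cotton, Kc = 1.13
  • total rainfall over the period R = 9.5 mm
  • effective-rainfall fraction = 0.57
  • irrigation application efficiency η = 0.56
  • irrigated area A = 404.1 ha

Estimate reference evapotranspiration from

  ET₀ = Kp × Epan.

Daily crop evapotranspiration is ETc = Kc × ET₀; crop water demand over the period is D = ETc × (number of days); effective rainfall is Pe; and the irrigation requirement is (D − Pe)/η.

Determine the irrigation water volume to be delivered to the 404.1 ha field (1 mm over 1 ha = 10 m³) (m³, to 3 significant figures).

129000 m³

ET₀ = 0.59 × 3.5 = 2.0650 mm/d
ETc = Kc × ET₀ = 1.13 × 2.0650 = 2.3335 mm/d
Crop demand D = ETc × 10 d = 2.3335 × 10 = 23.335 mm
Pe = 0.57 × 9.5 = 5.415 mm
D − Pe = 23.335 − 5.415 = 17.920 mm
Gross irrigation = 17.920 / 0.56 = 32.000 mm
Volume = 32.000 mm × 404.1 ha × 10 = 129312.0 m³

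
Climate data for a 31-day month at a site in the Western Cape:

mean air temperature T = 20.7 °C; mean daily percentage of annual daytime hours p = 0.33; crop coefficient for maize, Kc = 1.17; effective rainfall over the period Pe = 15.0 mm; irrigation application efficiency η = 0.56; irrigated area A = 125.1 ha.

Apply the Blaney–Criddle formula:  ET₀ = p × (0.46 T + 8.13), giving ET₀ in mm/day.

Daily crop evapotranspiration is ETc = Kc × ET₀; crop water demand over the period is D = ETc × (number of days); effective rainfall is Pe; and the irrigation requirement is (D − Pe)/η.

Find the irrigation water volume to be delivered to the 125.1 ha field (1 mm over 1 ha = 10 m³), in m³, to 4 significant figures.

ET₀ = 0.33 × (0.46 × 20.7 + 8.13) = 0.33 × 17.652 = 5.8252 mm/d
ETc = Kc × ET₀ = 1.17 × 5.8252 = 6.8155 mm/d
Crop demand D = ETc × 31 d = 6.8155 × 31 = 211.281 mm
D − Pe = 211.281 − 15.0 = 196.281 mm
Gross irrigation = 196.281 / 0.56 = 350.502 mm
Volume = 350.502 mm × 125.1 ha × 10 = 438478.0 m³

438500 m³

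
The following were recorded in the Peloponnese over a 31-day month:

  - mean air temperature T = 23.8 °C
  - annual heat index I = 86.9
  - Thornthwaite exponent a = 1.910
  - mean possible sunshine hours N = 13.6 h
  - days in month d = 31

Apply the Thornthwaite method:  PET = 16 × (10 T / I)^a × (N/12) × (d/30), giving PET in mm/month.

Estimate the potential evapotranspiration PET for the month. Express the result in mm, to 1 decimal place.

10T/I = 10 × 23.8 / 86.9 = 2.7388
(10T/I)^a = 2.7388^1.910 = 6.8508
Uncorrected PET = 16 × 6.8508 = 109.613 mm
Correction = (N/12)(d/30) = (13.6/12)(31/30) = 1.1711
PET = 109.613 × 1.1711 = 128.368 mm/month

128.4 mm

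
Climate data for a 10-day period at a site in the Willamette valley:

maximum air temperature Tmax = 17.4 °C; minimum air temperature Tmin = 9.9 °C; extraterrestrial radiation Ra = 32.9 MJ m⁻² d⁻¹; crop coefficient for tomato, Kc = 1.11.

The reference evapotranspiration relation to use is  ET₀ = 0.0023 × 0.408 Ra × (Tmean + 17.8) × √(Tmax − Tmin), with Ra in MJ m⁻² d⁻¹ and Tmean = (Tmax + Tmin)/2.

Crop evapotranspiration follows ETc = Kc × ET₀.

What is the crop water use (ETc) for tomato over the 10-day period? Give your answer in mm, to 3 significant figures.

Tmean = (17.4 + 9.9)/2 = 13.65 °C
0.408 Ra = 0.408 × 32.9 = 13.4232 mm/d equivalent
ET₀ = 0.0023 × 13.4232 × (13.65 + 17.8) × √7.5 = 0.0023 × 13.4232 × 31.45 × 2.7386 = 2.6591 mm/d
ETc = Kc × ET₀ = 1.11 × 2.6591 = 2.9516 mm/d
Over 10 days: 2.9516 × 10 = 29.516 mm

29.5 mm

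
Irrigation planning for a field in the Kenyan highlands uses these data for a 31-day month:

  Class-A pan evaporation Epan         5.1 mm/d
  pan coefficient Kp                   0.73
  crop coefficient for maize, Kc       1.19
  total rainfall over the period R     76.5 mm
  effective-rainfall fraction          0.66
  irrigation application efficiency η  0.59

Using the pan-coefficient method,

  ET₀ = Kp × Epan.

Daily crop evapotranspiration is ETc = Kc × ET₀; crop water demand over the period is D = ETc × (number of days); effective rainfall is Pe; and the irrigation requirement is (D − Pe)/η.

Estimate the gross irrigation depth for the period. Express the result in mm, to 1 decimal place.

147.2 mm

ET₀ = 0.73 × 5.1 = 3.7230 mm/d
ETc = Kc × ET₀ = 1.19 × 3.7230 = 4.4304 mm/d
Crop demand D = ETc × 31 d = 4.4304 × 31 = 137.342 mm
Pe = 0.66 × 76.5 = 50.490 mm
D − Pe = 137.342 − 50.490 = 86.852 mm
Gross irrigation = 86.852 / 0.59 = 147.207 mm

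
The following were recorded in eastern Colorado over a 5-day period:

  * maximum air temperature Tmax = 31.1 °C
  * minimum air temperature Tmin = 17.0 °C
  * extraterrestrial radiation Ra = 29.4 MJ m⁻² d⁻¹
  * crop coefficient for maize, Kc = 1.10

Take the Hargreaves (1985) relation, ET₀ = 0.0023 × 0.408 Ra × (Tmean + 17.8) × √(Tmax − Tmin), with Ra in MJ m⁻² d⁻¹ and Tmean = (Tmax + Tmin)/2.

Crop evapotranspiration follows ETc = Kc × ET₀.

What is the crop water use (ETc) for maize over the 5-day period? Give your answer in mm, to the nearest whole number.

24 mm

Tmean = (31.1 + 17.0)/2 = 24.05 °C
0.408 Ra = 0.408 × 29.4 = 11.9952 mm/d equivalent
ET₀ = 0.0023 × 11.9952 × (24.05 + 17.8) × √14.1 = 0.0023 × 11.9952 × 41.85 × 3.7550 = 4.3355 mm/d
ETc = Kc × ET₀ = 1.10 × 4.3355 = 4.7691 mm/d
Over 5 days: 4.7691 × 5 = 23.846 mm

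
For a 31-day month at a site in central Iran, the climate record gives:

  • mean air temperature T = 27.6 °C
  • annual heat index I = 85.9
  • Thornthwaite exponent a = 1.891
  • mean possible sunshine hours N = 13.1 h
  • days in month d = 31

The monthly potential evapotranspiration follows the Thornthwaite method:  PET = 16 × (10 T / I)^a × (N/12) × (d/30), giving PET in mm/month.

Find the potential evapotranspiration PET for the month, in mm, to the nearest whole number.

10T/I = 10 × 27.6 / 85.9 = 3.2130
(10T/I)^a = 3.2130^1.891 = 9.0901
Uncorrected PET = 16 × 9.0901 = 145.442 mm
Correction = (N/12)(d/30) = (13.1/12)(31/30) = 1.1281
PET = 145.442 × 1.1281 = 164.073 mm/month

164 mm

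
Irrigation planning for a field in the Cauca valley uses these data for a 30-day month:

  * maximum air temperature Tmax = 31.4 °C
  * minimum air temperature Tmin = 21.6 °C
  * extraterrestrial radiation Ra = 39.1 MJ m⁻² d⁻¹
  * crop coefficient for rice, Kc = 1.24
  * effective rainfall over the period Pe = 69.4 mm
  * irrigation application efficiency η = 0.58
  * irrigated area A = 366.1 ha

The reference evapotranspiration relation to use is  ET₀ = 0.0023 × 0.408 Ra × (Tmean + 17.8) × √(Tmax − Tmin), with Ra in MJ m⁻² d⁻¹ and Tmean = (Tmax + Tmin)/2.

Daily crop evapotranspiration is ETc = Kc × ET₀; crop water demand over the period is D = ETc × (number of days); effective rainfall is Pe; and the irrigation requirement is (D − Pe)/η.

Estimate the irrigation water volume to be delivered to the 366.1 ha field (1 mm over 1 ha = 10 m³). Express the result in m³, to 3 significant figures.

757000 m³

Tmean = (31.4 + 21.6)/2 = 26.50 °C
0.408 Ra = 0.408 × 39.1 = 15.9528 mm/d equivalent
ET₀ = 0.0023 × 15.9528 × (26.50 + 17.8) × √9.8 = 0.0023 × 15.9528 × 44.30 × 3.1305 = 5.0884 mm/d
ETc = Kc × ET₀ = 1.24 × 5.0884 = 6.3096 mm/d
Crop demand D = ETc × 30 d = 6.3096 × 30 = 189.288 mm
D − Pe = 189.288 − 69.4 = 119.888 mm
Gross irrigation = 119.888 / 0.58 = 206.703 mm
Volume = 206.703 mm × 366.1 ha × 10 = 756739.7 m³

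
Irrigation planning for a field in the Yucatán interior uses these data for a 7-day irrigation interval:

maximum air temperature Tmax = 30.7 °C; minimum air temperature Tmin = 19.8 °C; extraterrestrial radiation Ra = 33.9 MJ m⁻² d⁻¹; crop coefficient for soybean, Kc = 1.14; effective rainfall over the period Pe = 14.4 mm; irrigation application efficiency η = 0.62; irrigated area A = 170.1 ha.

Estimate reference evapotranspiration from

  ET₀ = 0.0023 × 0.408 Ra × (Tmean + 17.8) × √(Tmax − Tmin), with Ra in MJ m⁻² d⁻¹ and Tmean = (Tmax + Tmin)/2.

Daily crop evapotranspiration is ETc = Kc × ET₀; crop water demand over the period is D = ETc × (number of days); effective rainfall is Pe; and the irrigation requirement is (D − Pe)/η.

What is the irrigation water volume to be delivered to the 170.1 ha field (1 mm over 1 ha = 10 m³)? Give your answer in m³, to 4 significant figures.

59480 m³

Tmean = (30.7 + 19.8)/2 = 25.25 °C
0.408 Ra = 0.408 × 33.9 = 13.8312 mm/d equivalent
ET₀ = 0.0023 × 13.8312 × (25.25 + 17.8) × √10.9 = 0.0023 × 13.8312 × 43.05 × 3.3015 = 4.5214 mm/d
ETc = Kc × ET₀ = 1.14 × 4.5214 = 5.1544 mm/d
Crop demand D = ETc × 7 d = 5.1544 × 7 = 36.081 mm
D − Pe = 36.081 − 14.4 = 21.681 mm
Gross irrigation = 21.681 / 0.62 = 34.969 mm
Volume = 34.969 mm × 170.1 ha × 10 = 59482.3 m³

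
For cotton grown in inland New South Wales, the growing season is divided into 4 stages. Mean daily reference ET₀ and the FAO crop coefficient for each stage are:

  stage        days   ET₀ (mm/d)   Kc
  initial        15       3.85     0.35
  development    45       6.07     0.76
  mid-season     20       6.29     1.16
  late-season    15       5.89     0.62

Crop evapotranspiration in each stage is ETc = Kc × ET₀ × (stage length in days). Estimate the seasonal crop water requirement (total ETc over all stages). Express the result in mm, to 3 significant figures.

429 mm

initial: 0.35 × 3.85 × 15 = 20.21 mm
development: 0.76 × 6.07 × 45 = 207.59 mm
mid-season: 1.16 × 6.29 × 20 = 145.93 mm
late-season: 0.62 × 5.89 × 15 = 54.78 mm
Seasonal total = 428.51 mm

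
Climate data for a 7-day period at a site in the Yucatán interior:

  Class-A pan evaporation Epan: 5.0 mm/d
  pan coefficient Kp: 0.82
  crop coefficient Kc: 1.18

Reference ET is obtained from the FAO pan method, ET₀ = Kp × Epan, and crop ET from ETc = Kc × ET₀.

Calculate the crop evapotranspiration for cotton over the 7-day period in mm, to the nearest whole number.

ET₀ = 0.82 × 5.0 = 4.1000 mm/d
ETc = Kc × ET₀ = 1.18 × 4.1000 = 4.8380 mm/d
Over 7 days: 4.8380 × 7 = 33.866 mm

34 mm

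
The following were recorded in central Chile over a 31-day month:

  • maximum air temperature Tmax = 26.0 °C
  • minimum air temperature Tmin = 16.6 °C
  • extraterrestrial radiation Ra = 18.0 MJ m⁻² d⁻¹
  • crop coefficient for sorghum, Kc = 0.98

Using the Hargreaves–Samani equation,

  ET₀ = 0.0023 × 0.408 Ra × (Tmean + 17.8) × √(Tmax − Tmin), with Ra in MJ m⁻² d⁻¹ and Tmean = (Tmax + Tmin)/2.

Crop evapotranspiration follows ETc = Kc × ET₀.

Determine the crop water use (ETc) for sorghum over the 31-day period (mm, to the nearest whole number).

Tmean = (26.0 + 16.6)/2 = 21.30 °C
0.408 Ra = 0.408 × 18.0 = 7.3440 mm/d equivalent
ET₀ = 0.0023 × 7.3440 × (21.30 + 17.8) × √9.4 = 0.0023 × 7.3440 × 39.10 × 3.0659 = 2.0249 mm/d
ETc = Kc × ET₀ = 0.98 × 2.0249 = 1.9844 mm/d
Over 31 days: 1.9844 × 31 = 61.516 mm

62 mm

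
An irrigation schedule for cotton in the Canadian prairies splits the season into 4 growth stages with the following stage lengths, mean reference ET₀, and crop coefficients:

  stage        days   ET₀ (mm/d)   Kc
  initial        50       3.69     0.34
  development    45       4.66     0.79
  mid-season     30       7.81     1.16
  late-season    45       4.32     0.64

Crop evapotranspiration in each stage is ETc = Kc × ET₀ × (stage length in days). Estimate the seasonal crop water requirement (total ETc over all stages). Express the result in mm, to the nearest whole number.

initial: 0.34 × 3.69 × 50 = 62.73 mm
development: 0.79 × 4.66 × 45 = 165.66 mm
mid-season: 1.16 × 7.81 × 30 = 271.79 mm
late-season: 0.64 × 4.32 × 45 = 124.42 mm
Seasonal total = 624.60 mm

625 mm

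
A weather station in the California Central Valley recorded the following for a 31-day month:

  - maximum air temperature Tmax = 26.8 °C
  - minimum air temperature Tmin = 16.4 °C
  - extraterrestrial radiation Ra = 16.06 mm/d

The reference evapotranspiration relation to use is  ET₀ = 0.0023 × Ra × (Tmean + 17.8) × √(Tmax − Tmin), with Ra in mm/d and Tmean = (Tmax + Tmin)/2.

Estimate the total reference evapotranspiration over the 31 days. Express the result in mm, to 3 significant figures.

Tmean = (26.8 + 16.4)/2 = 21.60 °C
ET₀ = 0.0023 × 16.06 × (21.60 + 17.8) × √10.4 = 0.0023 × 16.06 × 39.40 × 3.2249 = 4.6934 mm/d
Over 31 days: 4.6934 × 31 = 145.495 mm

145 mm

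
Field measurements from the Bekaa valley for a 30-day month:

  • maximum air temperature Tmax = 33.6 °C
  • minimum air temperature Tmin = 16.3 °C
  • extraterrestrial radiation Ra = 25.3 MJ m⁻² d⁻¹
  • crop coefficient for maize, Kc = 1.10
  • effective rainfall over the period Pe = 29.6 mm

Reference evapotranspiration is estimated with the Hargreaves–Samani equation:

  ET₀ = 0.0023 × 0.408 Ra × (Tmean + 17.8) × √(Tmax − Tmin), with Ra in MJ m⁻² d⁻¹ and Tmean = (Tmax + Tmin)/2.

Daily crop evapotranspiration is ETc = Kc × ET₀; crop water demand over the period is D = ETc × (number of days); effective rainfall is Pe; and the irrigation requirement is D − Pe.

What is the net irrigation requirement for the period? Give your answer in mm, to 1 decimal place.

109.7 mm

Tmean = (33.6 + 16.3)/2 = 24.95 °C
0.408 Ra = 0.408 × 25.3 = 10.3224 mm/d equivalent
ET₀ = 0.0023 × 10.3224 × (24.95 + 17.8) × √17.3 = 0.0023 × 10.3224 × 42.75 × 4.1593 = 4.2215 mm/d
ETc = Kc × ET₀ = 1.10 × 4.2215 = 4.6437 mm/d
Crop demand D = ETc × 30 d = 4.6437 × 30 = 139.311 mm
D − Pe = 139.311 − 29.6 = 109.711 mm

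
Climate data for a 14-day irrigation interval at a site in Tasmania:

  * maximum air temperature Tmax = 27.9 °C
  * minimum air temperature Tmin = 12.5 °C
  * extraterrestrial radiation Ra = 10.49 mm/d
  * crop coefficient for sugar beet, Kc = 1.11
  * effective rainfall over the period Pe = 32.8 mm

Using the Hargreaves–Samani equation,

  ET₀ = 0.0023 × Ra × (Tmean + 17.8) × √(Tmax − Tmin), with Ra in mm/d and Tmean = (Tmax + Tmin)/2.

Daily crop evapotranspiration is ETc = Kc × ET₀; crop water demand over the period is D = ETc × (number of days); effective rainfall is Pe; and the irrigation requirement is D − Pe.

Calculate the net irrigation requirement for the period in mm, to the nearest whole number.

23 mm

Tmean = (27.9 + 12.5)/2 = 20.20 °C
ET₀ = 0.0023 × 10.49 × (20.20 + 17.8) × √15.4 = 0.0023 × 10.49 × 38.00 × 3.9243 = 3.5979 mm/d
ETc = Kc × ET₀ = 1.11 × 3.5979 = 3.9937 mm/d
Crop demand D = ETc × 14 d = 3.9937 × 14 = 55.912 mm
D − Pe = 55.912 − 32.8 = 23.112 mm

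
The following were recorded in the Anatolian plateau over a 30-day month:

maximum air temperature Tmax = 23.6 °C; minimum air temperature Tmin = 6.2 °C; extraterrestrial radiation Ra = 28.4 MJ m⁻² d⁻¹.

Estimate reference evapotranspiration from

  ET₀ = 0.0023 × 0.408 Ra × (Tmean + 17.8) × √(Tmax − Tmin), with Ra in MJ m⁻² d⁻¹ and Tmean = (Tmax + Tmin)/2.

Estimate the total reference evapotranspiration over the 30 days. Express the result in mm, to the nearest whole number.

Tmean = (23.6 + 6.2)/2 = 14.90 °C
0.408 Ra = 0.408 × 28.4 = 11.5872 mm/d equivalent
ET₀ = 0.0023 × 11.5872 × (14.90 + 17.8) × √17.4 = 0.0023 × 11.5872 × 32.70 × 4.1713 = 3.6352 mm/d
Over 30 days: 3.6352 × 30 = 109.056 mm

109 mm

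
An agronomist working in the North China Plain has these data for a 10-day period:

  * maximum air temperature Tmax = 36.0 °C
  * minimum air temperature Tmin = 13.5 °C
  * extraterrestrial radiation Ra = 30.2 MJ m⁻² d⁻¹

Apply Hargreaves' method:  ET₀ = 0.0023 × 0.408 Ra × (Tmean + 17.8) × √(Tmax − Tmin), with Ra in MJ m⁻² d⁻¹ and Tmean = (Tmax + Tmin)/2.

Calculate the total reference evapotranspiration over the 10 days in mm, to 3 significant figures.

57.2 mm

Tmean = (36.0 + 13.5)/2 = 24.75 °C
0.408 Ra = 0.408 × 30.2 = 12.3216 mm/d equivalent
ET₀ = 0.0023 × 12.3216 × (24.75 + 17.8) × √22.5 = 0.0023 × 12.3216 × 42.55 × 4.7434 = 5.7198 mm/d
Over 10 days: 5.7198 × 10 = 57.198 mm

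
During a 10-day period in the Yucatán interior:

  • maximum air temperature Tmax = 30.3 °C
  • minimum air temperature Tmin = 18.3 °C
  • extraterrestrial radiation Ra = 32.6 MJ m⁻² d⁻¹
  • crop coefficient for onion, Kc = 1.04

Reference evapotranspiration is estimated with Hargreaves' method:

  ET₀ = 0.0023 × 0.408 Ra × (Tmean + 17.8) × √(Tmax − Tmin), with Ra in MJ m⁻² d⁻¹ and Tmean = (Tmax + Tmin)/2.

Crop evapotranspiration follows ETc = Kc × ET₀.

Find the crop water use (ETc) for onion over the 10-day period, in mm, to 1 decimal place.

46.4 mm

Tmean = (30.3 + 18.3)/2 = 24.30 °C
0.408 Ra = 0.408 × 32.6 = 13.3008 mm/d equivalent
ET₀ = 0.0023 × 13.3008 × (24.30 + 17.8) × √12.0 = 0.0023 × 13.3008 × 42.10 × 3.4641 = 4.4615 mm/d
ETc = Kc × ET₀ = 1.04 × 4.4615 = 4.6400 mm/d
Over 10 days: 4.6400 × 10 = 46.400 mm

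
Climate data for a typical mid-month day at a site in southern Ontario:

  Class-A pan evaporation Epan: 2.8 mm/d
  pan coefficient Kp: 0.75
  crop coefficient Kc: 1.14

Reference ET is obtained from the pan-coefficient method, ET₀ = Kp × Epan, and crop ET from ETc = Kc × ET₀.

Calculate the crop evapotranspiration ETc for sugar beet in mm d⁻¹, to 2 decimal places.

ET₀ = 0.75 × 2.8 = 2.1000 mm/d
ETc = Kc × ET₀ = 1.14 × 2.1000 = 2.3940 mm/d

2.39 mm d⁻¹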